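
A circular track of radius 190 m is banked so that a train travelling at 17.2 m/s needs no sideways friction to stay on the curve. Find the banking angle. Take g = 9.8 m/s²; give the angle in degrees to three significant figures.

9.03°

For a frictionless banked turn: horizontally N sinθ = mv²/r and vertically N cosθ = mg.
Dividing: tanθ = v²/(r g) = (17.2)²/(190 × 9.8) = 295.8/1862 = 0.1589.
θ = arctan(0.1589) = 9.028°.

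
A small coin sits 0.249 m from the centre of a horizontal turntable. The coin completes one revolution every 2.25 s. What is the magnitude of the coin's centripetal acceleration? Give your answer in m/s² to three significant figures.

v = 2πr/T = 2π × 0.249/2.25 = 0.6953 m/s.
a_c = v²/r = (0.6953)²/0.249 = 0.4835/0.249 = 1.942 m/s².

1.94 m/s²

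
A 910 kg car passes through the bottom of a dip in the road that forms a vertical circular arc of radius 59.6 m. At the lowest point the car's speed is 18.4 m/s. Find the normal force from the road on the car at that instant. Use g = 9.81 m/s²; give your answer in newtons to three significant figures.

At the lowest point, N points up (toward the centre) and the weight mg points down (away from the centre), so the net inward force is N − mg = mv²/r.
N = m(v²/r + g) = 910 × ((18.4)²/59.6 + 9.81) = 910 × (5.681 + 9.81) = 910 × 15.49 = 14100 N.

14100 N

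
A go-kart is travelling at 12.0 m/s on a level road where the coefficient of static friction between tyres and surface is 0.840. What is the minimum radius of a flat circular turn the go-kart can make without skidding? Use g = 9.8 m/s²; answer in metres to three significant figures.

At the limit, μ_s m g = m v²/r, so r_min = v²/(μ_s g) = (12.0)²/(0.840 × 9.8) = 144.0/8.232 = 17.49 m.

17.5 m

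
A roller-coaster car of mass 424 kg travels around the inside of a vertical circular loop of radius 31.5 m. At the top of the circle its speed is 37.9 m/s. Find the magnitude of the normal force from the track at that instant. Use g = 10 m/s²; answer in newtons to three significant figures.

15100 N

At the top, both N and the weight mg point inward (toward the centre), so N + mg = mv²/r.
N = m(v²/r − g) = 424 × ((37.9)²/31.5 − 10.0) = 424 × (45.60 − 10.0) = 424 × 35.60 = 15090 N.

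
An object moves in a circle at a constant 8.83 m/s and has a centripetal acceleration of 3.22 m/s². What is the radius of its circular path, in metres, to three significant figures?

24.2 m

a_c = v²/r ⇒ r = v²/a_c = (8.83)²/3.22 = 77.97/3.22 = 24.21 m.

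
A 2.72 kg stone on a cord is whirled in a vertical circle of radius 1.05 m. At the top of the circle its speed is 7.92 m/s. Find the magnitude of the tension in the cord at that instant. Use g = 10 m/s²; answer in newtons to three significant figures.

135 N

At the top, both T and the weight mg point inward (toward the centre), so T + mg = mv²/r.
T = m(v²/r − g) = 2.72 × ((7.92)²/1.05 − 10.0) = 2.72 × (59.74 − 10.0) = 2.72 × 49.74 = 135.3 N.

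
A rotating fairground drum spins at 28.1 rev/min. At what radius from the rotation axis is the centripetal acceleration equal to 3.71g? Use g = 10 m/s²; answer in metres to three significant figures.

4.28 m

ω = 28.1 rev/min × 2π/60 = 2.943 rad/s.
a_c = ω²r = 3.71g ⇒ r = 3.71 × 10.0 / (2.943)² = 37.10/8.659 = 4.285 m.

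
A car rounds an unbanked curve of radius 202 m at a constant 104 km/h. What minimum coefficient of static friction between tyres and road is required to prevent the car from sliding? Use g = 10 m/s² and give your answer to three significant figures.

v = 104/3.6 = 28.89 m/s.
Friction provides the centripetal force: μ_s m g = m v²/r, so μ_s = v²/(g r) = (28.89)²/(10.0 × 202) = 834.6/2020 = 0.4132.

0.413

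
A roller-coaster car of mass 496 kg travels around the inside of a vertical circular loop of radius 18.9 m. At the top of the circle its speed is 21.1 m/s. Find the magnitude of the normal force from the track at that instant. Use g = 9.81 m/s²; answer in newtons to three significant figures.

At the top, both N and the weight mg point inward (toward the centre), so N + mg = mv²/r.
N = m(v²/r − g) = 496 × ((21.1)²/18.9 − 9.81) = 496 × (23.56 − 9.81) = 496 × 13.75 = 6818 N.

6820 N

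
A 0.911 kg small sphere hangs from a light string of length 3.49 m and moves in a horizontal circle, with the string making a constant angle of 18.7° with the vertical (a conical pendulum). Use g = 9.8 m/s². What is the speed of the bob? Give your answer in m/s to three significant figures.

1.93 m/s

The radius of the circle is r = L sinθ = 3.49 × sin 18.7° = 1.119 m.
Horizontally T sinθ = mv²/r and vertically T cosθ = mg, so tanθ = v²/(rg).
v = √(r g tanθ) = √(1.119 × 9.8 × 0.3385) = √3.712 = 1.927 m/s.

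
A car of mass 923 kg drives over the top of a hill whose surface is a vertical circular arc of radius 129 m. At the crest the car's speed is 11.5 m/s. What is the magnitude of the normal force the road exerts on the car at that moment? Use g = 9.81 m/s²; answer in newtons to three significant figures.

8110 N

At the crest the centripetal acceleration points downward (toward the centre of the arc), so mg − N = mv²/r.
N = m(g − v²/r) = 923 × (9.81 − (11.5)²/129) = 923 × (9.81 − 1.025) = 923 × 8.785 = 8108 N.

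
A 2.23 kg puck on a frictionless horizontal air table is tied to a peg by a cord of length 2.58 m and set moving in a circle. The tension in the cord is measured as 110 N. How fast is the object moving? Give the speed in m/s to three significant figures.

11.3 m/s

T = m v²/r ⇒ v = √(T r / m) = √(110 × 2.58 / 2.23) = √127.3 = 11.28 m/s.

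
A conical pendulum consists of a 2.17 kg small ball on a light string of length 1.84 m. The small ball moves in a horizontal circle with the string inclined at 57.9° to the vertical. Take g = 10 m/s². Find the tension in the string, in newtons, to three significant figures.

40.8 N

Vertically the bob has no acceleration, so T cosθ = mg.
T = mg/cosθ = 2.17 × 10.0 / cos 57.9° = 21.70/0.5314 = 40.84 N.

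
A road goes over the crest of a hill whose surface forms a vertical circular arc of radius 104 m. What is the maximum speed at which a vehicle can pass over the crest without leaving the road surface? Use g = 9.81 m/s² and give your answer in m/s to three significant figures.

At the crest the centre of the circle is below the vehicle, so the net downward (centripetal) force is mg − N = mv²/r.
The vehicle leaves the road when N → 0, giving v_max = √(g r) = √(9.81 × 104) = 31.94 m/s.

31.9 m/s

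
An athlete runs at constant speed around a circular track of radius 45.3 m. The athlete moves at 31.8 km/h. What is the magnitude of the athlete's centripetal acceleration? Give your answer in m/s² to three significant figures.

1.72 m/s²

v = 31.8 km/h = 31.8/3.6 = 8.833 m/s.
a_c = v²/r = (8.833)²/45.3 = 78.03/45.3 = 1.722 m/s².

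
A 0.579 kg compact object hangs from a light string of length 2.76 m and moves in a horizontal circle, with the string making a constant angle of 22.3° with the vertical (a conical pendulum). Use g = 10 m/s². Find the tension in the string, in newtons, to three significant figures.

Vertically the bob has no acceleration, so T cosθ = mg.
T = mg/cosθ = 0.579 × 10.0 / cos 22.3° = 5.790/0.9252 = 6.258 N.

6.26 N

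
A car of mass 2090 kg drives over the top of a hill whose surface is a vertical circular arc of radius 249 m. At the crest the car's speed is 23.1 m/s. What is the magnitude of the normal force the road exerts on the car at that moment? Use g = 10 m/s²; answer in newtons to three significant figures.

At the crest the centripetal acceleration points downward (toward the centre of the arc), so mg − N = mv²/r.
N = m(g − v²/r) = 2090 × (10.0 − (23.1)²/249) = 2090 × (10.0 − 2.143) = 2090 × 7.857 = 16420 N.

16400 N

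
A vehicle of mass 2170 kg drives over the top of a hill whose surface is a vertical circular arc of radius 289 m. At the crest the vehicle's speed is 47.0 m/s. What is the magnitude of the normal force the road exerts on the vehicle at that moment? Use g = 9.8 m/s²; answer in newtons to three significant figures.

4680 N

At the crest the centripetal acceleration points downward (toward the centre of the arc), so mg − N = mv²/r.
N = m(g − v²/r) = 2170 × (9.8 − (47.0)²/289) = 2170 × (9.8 − 7.644) = 2170 × 2.156 = 4679 N.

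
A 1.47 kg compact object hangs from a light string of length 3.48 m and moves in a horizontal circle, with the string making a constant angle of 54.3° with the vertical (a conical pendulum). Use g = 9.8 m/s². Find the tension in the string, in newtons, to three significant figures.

Vertically the bob has no acceleration, so T cosθ = mg.
T = mg/cosθ = 1.47 × 9.8 / cos 54.3° = 14.41/0.5835 = 24.69 N.

24.7 N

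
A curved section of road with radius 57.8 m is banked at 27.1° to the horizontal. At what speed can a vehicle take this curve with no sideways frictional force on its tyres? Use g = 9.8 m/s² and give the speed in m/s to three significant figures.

17.0 m/s

On a frictionless banked curve, N sinθ = mv²/r and N cosθ = mg, so tanθ = v²/(rg).
v = √(r g tanθ) = √(57.8 × 9.8 × tan 27.1°) = √(57.8 × 9.8 × 0.5117) = √289.9 = 17.03 m/s.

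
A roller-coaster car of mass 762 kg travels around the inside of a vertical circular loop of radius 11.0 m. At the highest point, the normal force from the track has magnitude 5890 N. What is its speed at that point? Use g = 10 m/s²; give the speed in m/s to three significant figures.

At the top, N + mg = mv²/r, so v = √(r(N/m + g)) = √(11.0 × (5890/762 + 10.0)) = √(11.0 × 17.73) = √195.0 = 13.97 m/s.

14.0 m/s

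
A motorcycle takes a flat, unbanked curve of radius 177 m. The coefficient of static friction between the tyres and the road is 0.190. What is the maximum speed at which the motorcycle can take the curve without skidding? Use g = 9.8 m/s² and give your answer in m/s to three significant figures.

18.2 m/s

On a flat curve, static friction is the only horizontal force, so it must supply the full centripetal force: μ_s m g = m v²/r.
Mass cancels: v_max = √(μ_s g r) = √(0.190 × 9.8 × 177) = √329.6 = 18.15 m/s.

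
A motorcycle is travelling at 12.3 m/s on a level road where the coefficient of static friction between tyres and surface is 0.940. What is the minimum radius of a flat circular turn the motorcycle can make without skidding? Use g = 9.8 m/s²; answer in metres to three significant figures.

At the limit, μ_s m g = m v²/r, so r_min = v²/(μ_s g) = (12.3)²/(0.940 × 9.8) = 151.3/9.212 = 16.42 m.

16.4 m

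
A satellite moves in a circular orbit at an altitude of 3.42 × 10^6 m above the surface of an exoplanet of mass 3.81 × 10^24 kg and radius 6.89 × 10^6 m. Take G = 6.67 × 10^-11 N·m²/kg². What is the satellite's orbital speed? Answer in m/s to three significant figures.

Orbital radius r = R + h = 6.89 × 10^6 + 3.42 × 10^6 = 1.031 × 10^7 m.
Gravity supplies the centripetal force: G M m / r² = m v² / r, so v = √(GM/r).
v = √(6.67 × 10^-11 × 3.81 × 10^24 / 1.031 × 10^7) = √(2.465 × 10^7) = 4965 m/s.

4960 m/s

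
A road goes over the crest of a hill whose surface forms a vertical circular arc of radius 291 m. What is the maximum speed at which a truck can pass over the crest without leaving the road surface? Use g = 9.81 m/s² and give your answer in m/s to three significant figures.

At the crest the centre of the circle is below the truck, so the net downward (centripetal) force is mg − N = mv²/r.
The truck leaves the road when N → 0, giving v_max = √(g r) = √(9.81 × 291) = 53.43 m/s.

53.4 m/s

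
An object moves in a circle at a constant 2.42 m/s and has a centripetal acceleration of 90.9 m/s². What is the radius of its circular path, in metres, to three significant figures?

a_c = v²/r ⇒ r = v²/a_c = (2.42)²/90.9 = 5.856/90.9 = 0.06443 m.

0.0644 m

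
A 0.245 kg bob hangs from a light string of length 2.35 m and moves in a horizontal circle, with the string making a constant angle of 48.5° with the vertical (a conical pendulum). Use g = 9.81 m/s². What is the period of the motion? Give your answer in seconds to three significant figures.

2.50 s

r = L sinθ = 1.760 m. From T sinθ = mω²r and T cosθ = mg: tanθ = ω²r/g, so ω² = g tanθ / r = g/(L cosθ).
ω = √(g/(L cosθ)) = √(9.81/(2.35 × 0.6626)) = √6.300 = 2.510 rad/s.
Period = 2π/ω = 2.503 s.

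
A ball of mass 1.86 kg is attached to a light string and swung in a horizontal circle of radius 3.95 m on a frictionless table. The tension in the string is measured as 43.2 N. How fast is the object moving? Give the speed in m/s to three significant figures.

9.58 m/s

T = m v²/r ⇒ v = √(T r / m) = √(43.2 × 3.95 / 1.86) = √91.74 = 9.578 m/s.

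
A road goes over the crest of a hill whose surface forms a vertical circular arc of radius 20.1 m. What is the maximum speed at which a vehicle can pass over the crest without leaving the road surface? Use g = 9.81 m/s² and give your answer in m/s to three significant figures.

14.0 m/s

At the crest the centre of the circle is below the vehicle, so the net downward (centripetal) force is mg − N = mv²/r.
The vehicle leaves the road when N → 0, giving v_max = √(g r) = √(9.81 × 20.1) = 14.04 m/s.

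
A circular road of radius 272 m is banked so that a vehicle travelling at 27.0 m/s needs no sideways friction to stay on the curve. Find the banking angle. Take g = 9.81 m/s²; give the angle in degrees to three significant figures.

15.3°

With no friction, the horizontal component of the normal force provides the centripetal force: N sinθ = mv²/r, while N cosθ = mg vertically.
Dividing: tanθ = v²/(r g) = (27.0)²/(272 × 9.81) = 729.0/2668 = 0.2732.
θ = arctan(0.2732) = 15.28°.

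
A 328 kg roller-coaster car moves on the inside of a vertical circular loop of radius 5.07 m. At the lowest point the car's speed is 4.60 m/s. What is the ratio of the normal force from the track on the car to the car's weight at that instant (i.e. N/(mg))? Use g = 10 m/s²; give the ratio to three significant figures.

At the bottom, N − mg = mv²/r, so N = m(v²/r + g) and N/(mg) = v²/(rg) + 1 = (4.60)²/(5.07 × 10.0) + 1 = 0.4174 + 1 = 1.417.

1.42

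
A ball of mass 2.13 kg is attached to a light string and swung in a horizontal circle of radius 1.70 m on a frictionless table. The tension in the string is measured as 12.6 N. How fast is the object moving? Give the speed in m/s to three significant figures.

3.17 m/s

T = m v²/r ⇒ v = √(T r / m) = √(12.6 × 1.70 / 2.13) = √10.06 = 3.171 m/s.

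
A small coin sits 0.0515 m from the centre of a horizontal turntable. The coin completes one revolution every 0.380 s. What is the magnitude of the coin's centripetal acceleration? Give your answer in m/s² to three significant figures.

v = 2πr/T = 2π × 0.0515/0.380 = 0.8515 m/s.
a_c = v²/r = (0.8515)²/0.0515 = 0.7251/0.0515 = 14.08 m/s².

14.1 m/s²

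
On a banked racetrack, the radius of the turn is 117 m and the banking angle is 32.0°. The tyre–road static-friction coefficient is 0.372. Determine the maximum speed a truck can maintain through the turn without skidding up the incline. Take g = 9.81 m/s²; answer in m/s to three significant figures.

38.6 m/s

At the maximum speed, friction acts down the slope at its limiting value f = μN. Radially (horizontal, toward centre): N sinθ + μN cosθ = mv²/r. Vertically: N cosθ − μN sinθ = mg.
Dividing: v² = r g (sinθ + μcosθ)/(cosθ − μsinθ).
sinθ + μcosθ = 0.5299 + 0.372×0.8480 = 0.8454; cosθ − μsinθ = 0.8480 − 0.372×0.5299 = 0.6509.
v² = 117 × 9.81 × 0.8454/0.6509 = 1491 m²/s², so v = 38.61 m/s.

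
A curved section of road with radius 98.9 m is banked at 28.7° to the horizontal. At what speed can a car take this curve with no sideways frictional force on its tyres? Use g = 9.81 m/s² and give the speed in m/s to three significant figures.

On a frictionless banked curve, N sinθ = mv²/r and N cosθ = mg, so tanθ = v²/(rg).
v = √(r g tanθ) = √(98.9 × 9.81 × tan 28.7°) = √(98.9 × 9.81 × 0.5475) = √531.2 = 23.05 m/s.

23.0 m/s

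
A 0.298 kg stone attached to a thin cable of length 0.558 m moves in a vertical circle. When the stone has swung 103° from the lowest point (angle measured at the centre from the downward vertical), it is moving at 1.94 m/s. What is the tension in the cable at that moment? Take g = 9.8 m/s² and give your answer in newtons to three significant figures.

1.35 N

Take the radial direction toward the centre of the circle as positive. The component of the weight along the string toward the centre is −mg cos φ (φ measured from the bottom), so Newton's second law along the string gives T − mg cos φ = m v²/r.
cos 103° = -0.2250, so T = m(v²/r + g cos φ) = 0.298 × ((1.94)²/0.558 + 9.8 × -0.2250) = 0.298 × (6.745 + (-2.205)) = 0.298 × 4.540 = 1.353 N.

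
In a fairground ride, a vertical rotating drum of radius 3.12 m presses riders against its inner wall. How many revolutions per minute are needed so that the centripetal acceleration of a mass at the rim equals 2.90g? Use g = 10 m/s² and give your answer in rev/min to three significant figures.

29.1 rev/min

Require ω²r = 2.90g, so ω = √(2.90 × 10.0/3.12) = 3.049 rad/s.
In rev/min: ω × 60/(2π) = 3.049 × 60/(2π) = 29.11 rev/min.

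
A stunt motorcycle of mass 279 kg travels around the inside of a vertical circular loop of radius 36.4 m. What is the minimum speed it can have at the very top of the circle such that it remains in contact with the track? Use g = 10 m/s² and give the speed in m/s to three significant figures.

19.1 m/s

At the top, both weight mg and N point toward the centre: N + mg = mv²/r.
At minimum speed N → 0, so mg = mv_min²/r ⇒ v_min = √(g r) = √(10.0 × 36.4) = 19.08 m/s.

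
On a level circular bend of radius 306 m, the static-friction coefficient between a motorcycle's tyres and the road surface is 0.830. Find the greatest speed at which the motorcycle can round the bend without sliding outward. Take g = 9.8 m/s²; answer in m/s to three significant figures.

49.9 m/s

The only inward force on a level bend is static friction, so at the limit f_s = μ_s N = μ_s m g = m v²/r.
Mass cancels: v_max = √(μ_s g r) = √(0.830 × 9.8 × 306) = √2489 = 49.89 m/s.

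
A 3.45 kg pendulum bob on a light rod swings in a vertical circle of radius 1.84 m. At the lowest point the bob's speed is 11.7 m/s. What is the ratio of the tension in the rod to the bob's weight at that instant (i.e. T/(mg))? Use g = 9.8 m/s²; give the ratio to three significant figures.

At the bottom, T − mg = mv²/r, so T = m(v²/r + g) and T/(mg) = v²/(rg) + 1 = (11.7)²/(1.84 × 9.8) + 1 = 7.592 + 1 = 8.592.

8.59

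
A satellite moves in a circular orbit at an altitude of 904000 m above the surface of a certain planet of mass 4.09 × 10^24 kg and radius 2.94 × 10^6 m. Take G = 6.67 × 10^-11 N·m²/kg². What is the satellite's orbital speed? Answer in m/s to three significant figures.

Orbital radius r = R + h = 2.94 × 10^6 + 904000 = 3.844 × 10^6 m.
Gravity supplies the centripetal force: G M m / r² = m v² / r, so v = √(GM/r).
v = √(6.67 × 10^-11 × 4.09 × 10^24 / 3.844 × 10^6) = √(7.097 × 10^7) = 8424 m/s.

8420 m/s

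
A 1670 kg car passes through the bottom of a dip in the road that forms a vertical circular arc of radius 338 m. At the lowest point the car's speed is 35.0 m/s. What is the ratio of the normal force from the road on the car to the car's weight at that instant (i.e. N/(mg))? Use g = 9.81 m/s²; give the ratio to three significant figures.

At the bottom, N − mg = mv²/r, so N = m(v²/r + g) and N/(mg) = v²/(rg) + 1 = (35.0)²/(338 × 9.81) + 1 = 0.3694 + 1 = 1.369.

1.37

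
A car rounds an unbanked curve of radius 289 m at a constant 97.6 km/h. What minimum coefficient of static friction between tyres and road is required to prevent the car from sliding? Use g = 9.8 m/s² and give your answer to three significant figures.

0.260

v = 97.6/3.6 = 27.11 m/s.
Friction provides the centripetal force: μ_s m g = m v²/r, so μ_s = v²/(g r) = (27.11)²/(9.8 × 289) = 735.0/2832 = 0.2595.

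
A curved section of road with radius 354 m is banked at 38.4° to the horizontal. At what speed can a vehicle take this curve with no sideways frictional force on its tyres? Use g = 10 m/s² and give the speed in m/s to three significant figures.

53.0 m/s

On a frictionless banked curve, N sinθ = mv²/r and N cosθ = mg, so tanθ = v²/(rg).
v = √(r g tanθ) = √(354 × 10.0 × tan 38.4°) = √(354 × 10.0 × 0.7926) = √2806 = 52.97 m/s.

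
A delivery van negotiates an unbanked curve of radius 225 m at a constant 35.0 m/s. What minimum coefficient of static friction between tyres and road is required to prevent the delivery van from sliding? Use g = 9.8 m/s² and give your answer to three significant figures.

Friction provides the centripetal force: μ_s m g = m v²/r, so μ_s = v²/(g r) = (35.00)²/(9.8 × 225) = 1225/2205 = 0.5556.

0.556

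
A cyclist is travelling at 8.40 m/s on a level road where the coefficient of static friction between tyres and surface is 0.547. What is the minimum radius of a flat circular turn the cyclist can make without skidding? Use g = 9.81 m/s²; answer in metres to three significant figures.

13.1 m

At the limit, μ_s m g = m v²/r, so r_min = v²/(μ_s g) = (8.40)²/(0.547 × 9.81) = 70.56/5.366 = 13.15 m.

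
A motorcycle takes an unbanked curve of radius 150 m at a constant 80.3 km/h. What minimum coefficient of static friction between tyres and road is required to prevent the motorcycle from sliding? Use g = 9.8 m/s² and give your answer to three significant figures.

v = 80.3/3.6 = 22.31 m/s.
Friction provides the centripetal force: μ_s m g = m v²/r, so μ_s = v²/(g r) = (22.31)²/(9.8 × 150) = 497.5/1470 = 0.3385.

0.338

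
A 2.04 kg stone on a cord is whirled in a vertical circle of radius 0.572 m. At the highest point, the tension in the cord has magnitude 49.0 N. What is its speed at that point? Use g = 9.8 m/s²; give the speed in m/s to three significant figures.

At the top, T + mg = mv²/r, so v = √(r(T/m + g)) = √(0.572 × (49.0/2.04 + 9.8)) = √(0.572 × 33.82) = √19.34 = 4.398 m/s.

4.40 m/s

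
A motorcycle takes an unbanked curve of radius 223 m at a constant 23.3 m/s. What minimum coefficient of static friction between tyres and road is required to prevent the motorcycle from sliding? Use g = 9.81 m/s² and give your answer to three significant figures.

0.248

Friction provides the centripetal force: μ_s m g = m v²/r, so μ_s = v²/(g r) = (23.30)²/(9.81 × 223) = 542.9/2188 = 0.2482.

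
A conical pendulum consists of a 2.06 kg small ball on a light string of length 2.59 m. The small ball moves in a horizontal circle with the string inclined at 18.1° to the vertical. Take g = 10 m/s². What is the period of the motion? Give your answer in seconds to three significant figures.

3.12 s

r = L sinθ = 0.8047 m. From T sinθ = mω²r and T cosθ = mg: tanθ = ω²r/g, so ω² = g tanθ / r = g/(L cosθ).
ω = √(g/(L cosθ)) = √(10.0/(2.59 × 0.9505)) = √4.062 = 2.015 rad/s.
Period = 2π/ω = 3.118 s.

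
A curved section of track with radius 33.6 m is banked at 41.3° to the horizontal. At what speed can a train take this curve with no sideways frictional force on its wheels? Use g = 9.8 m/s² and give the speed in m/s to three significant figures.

17.0 m/s

On a frictionless banked curve, N sinθ = mv²/r and N cosθ = mg, so tanθ = v²/(rg).
v = √(r g tanθ) = √(33.6 × 9.8 × tan 41.3°) = √(33.6 × 9.8 × 0.8785) = √289.3 = 17.01 m/s.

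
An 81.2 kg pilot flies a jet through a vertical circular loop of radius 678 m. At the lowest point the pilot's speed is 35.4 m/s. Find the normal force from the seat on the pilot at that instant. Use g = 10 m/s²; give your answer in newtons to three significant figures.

962 N

At the lowest point, N points up (toward the centre) and the weight mg points down (away from the centre), so the net inward force is N − mg = mv²/r.
N = m(v²/r + g) = 81.2 × ((35.4)²/678 + 10.0) = 81.2 × (1.848 + 10.0) = 81.2 × 11.85 = 962.1 N.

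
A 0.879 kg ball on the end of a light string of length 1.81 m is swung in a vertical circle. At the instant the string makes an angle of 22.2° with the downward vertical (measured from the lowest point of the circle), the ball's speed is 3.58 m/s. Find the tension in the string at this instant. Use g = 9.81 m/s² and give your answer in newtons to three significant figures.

14.2 N

Take the radial direction toward the centre of the circle as positive. The component of the weight along the string toward the centre is −mg cos φ (φ measured from the bottom), so Newton's second law along the string gives T − mg cos φ = m v²/r.
cos 22.2° = 0.9259, so T = m(v²/r + g cos φ) = 0.879 × ((3.58)²/1.81 + 9.81 × 0.9259) = 0.879 × (7.081 + (9.083)) = 0.879 × 16.16 = 14.21 N.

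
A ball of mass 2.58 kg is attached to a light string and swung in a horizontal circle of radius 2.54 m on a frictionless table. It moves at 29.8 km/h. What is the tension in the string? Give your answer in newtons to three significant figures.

v = 29.8 km/h = 29.8/3.6 = 8.278 m/s.
The tension is the only horizontal force, so it supplies the full centripetal force: T = m v²/r = 2.58 × (8.278)²/2.54 = 2.58 × 68.52/2.54 = 69.60 N.

69.6 N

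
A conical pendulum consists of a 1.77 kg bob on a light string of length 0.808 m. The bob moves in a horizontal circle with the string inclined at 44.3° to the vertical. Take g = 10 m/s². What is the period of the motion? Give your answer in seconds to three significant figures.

1.51 s

r = L sinθ = 0.5643 m. From T sinθ = mω²r and T cosθ = mg: tanθ = ω²r/g, so ω² = g tanθ / r = g/(L cosθ).
ω = √(g/(L cosθ)) = √(10.0/(0.808 × 0.7157)) = √17.29 = 4.158 rad/s.
Period = 2π/ω = 1.511 s.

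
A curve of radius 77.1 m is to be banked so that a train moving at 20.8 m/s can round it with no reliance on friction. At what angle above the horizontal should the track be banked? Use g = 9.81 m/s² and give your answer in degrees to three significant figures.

29.8°

With no friction, the horizontal component of the normal force provides the centripetal force: N sinθ = mv²/r, while N cosθ = mg vertically.
Dividing: tanθ = v²/(r g) = (20.8)²/(77.1 × 9.81) = 432.6/756.4 = 0.5720.
θ = arctan(0.5720) = 29.77°.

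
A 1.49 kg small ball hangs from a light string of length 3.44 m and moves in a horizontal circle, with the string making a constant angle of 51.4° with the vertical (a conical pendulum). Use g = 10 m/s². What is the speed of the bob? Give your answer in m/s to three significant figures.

The radius of the circle is r = L sinθ = 3.44 × sin 51.4° = 2.688 m.
Horizontally T sinθ = mv²/r and vertically T cosθ = mg, so tanθ = v²/(rg).
v = √(r g tanθ) = √(2.688 × 10.0 × 1.253) = √33.68 = 5.803 m/s.

5.80 m/s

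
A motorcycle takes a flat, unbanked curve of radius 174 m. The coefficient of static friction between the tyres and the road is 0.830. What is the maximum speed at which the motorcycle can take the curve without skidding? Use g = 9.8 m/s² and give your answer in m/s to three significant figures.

The only inward force on a level bend is static friction, so at the limit f_s = μ_s N = μ_s m g = m v²/r.
Mass cancels: v_max = √(μ_s g r) = √(0.830 × 9.8 × 174) = √1415 = 37.62 m/s.

37.6 m/s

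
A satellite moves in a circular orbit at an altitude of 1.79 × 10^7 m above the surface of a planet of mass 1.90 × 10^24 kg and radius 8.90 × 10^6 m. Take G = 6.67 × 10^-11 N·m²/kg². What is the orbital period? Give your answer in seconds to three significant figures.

r = R + h = 8.90 × 10^6 + 1.79 × 10^7 = 2.680 × 10^7 m. Gravity provides the centripetal force: G M m / r² = m v² / r ⇒ v = √(GM/r) = 2175 m/s.
T = 2πr/v = 2π × 2.680 × 10^7 / 2175 = 77440 s.

77400 s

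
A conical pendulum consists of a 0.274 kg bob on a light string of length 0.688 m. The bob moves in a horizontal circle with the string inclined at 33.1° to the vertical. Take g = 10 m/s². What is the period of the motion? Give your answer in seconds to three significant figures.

r = L sinθ = 0.3757 m. From T sinθ = mω²r and T cosθ = mg: tanθ = ω²r/g, so ω² = g tanθ / r = g/(L cosθ).
ω = √(g/(L cosθ)) = √(10.0/(0.688 × 0.8377)) = √17.35 = 4.165 rad/s.
Period = 2π/ω = 1.508 s.

1.51 s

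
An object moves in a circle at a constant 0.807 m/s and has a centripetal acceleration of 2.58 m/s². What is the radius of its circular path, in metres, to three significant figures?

0.252 m

a_c = v²/r ⇒ r = v²/a_c = (0.807)²/2.58 = 0.6512/2.58 = 0.2524 m.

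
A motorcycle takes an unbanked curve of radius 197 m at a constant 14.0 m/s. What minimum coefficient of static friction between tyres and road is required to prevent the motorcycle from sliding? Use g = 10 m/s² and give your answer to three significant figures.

0.0995

Friction provides the centripetal force: μ_s m g = m v²/r, so μ_s = v²/(g r) = (14.00)²/(10.0 × 197) = 196.0/1970 = 0.09949.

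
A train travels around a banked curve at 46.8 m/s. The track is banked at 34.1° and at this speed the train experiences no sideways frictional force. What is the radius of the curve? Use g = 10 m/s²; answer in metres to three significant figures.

Frictionless banking: tanθ = v²/(rg), so r = v²/(g tanθ).
r = (46.8)²/(10.0 × tan 34.1°) = 2190/(10.0 × 0.6771) = 2190/6.771 = 323.5 m.

323 m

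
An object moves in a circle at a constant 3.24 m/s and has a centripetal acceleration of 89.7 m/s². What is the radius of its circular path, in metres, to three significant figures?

a_c = v²/r ⇒ r = v²/a_c = (3.24)²/89.7 = 10.50/89.7 = 0.1170 m.

0.117 m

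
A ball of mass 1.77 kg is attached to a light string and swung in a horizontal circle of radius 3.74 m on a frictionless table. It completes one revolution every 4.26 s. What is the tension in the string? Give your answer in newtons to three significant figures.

14.4 N

v = 2πr/T = 2π × 3.74/4.26 = 5.516 m/s.
The tension is the only horizontal force, so it supplies the full centripetal force: T = m v²/r = 1.77 × (5.516)²/3.74 = 1.77 × 30.43/3.74 = 14.40 N.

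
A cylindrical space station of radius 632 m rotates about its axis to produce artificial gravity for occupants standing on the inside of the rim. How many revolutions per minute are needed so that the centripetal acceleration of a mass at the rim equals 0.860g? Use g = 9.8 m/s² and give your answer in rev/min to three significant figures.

1.10 rev/min

Require ω²r = 0.860g, so ω = √(0.860 × 9.8/632) = 0.1155 rad/s.
In rev/min: ω × 60/(2π) = 0.1155 × 60/(2π) = 1.103 rev/min.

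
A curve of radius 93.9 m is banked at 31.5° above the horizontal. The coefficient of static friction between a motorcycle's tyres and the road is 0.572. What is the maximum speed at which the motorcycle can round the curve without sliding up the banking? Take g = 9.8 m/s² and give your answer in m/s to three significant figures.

41.0 m/s

At the maximum speed, friction acts down the slope at its limiting value f = μN. Radially (horizontal, toward centre): N sinθ + μN cosθ = mv²/r. Vertically: N cosθ − μN sinθ = mg.
Dividing: v² = r g (sinθ + μcosθ)/(cosθ − μsinθ).
sinθ + μcosθ = 0.5225 + 0.572×0.8526 = 1.010; cosθ − μsinθ = 0.8526 − 0.572×0.5225 = 0.5538.
v² = 93.9 × 9.8 × 1.010/0.5538 = 1679 m²/s², so v = 40.97 m/s.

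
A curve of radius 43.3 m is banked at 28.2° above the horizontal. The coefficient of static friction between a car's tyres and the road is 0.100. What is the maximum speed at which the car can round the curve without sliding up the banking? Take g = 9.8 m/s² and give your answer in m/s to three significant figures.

16.9 m/s

At the maximum speed, friction acts down the slope at its limiting value f = μN. Radially (horizontal, toward centre): N sinθ + μN cosθ = mv²/r. Vertically: N cosθ − μN sinθ = mg.
Dividing: v² = r g (sinθ + μcosθ)/(cosθ − μsinθ).
sinθ + μcosθ = 0.4726 + 0.100×0.8813 = 0.5607; cosθ − μsinθ = 0.8813 − 0.100×0.4726 = 0.8340.
v² = 43.3 × 9.8 × 0.5607/0.8340 = 285.3 m²/s², so v = 16.89 m/s.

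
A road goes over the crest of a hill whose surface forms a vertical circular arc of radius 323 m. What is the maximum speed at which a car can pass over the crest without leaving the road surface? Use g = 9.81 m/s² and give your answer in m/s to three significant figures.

56.3 m/s

At the crest the centre of the circle is below the car, so the net downward (centripetal) force is mg − N = mv²/r.
The car leaves the road when N → 0, giving v_max = √(g r) = √(9.81 × 323) = 56.29 m/s.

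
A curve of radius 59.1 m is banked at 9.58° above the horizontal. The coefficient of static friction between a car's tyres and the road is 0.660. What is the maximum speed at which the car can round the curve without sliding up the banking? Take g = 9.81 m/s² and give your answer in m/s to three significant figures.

23.3 m/s

At the maximum speed, friction acts down the slope at its limiting value f = μN. Radially (horizontal, toward centre): N sinθ + μN cosθ = mv²/r. Vertically: N cosθ − μN sinθ = mg.
Dividing: v² = r g (sinθ + μcosθ)/(cosθ − μsinθ).
sinθ + μcosθ = 0.1664 + 0.660×0.9861 = 0.8172; cosθ − μsinθ = 0.9861 − 0.660×0.1664 = 0.8762.
v² = 59.1 × 9.81 × 0.8172/0.8762 = 540.7 m²/s², so v = 23.25 m/s.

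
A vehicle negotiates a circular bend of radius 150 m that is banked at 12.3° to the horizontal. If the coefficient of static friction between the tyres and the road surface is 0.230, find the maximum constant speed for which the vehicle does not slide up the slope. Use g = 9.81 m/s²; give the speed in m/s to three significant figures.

26.3 m/s

At the maximum speed, friction acts down the slope at its limiting value f = μN. Radially (horizontal, toward centre): N sinθ + μN cosθ = mv²/r. Vertically: N cosθ − μN sinθ = mg.
Dividing: v² = r g (sinθ + μcosθ)/(cosθ − μsinθ).
sinθ + μcosθ = 0.2130 + 0.230×0.9770 = 0.4378; cosθ − μsinθ = 0.9770 − 0.230×0.2130 = 0.9280.
v² = 150 × 9.81 × 0.4378/0.9280 = 694.1 m²/s², so v = 26.35 m/s.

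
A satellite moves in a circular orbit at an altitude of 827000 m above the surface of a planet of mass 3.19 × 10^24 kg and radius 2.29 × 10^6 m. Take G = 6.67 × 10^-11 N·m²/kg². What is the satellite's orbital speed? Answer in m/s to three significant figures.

Orbital radius r = R + h = 2.29 × 10^6 + 827000 = 3.117 × 10^6 m.
Gravity supplies the centripetal force: G M m / r² = m v² / r, so v = √(GM/r).
v = √(6.67 × 10^-11 × 3.19 × 10^24 / 3.117 × 10^6) = √(6.826 × 10^7) = 8262 m/s.

8260 m/s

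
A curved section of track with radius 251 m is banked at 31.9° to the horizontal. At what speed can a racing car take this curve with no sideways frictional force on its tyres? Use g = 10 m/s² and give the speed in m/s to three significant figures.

39.5 m/s

On a frictionless banked curve, N sinθ = mv²/r and N cosθ = mg, so tanθ = v²/(rg).
v = √(r g tanθ) = √(251 × 10.0 × tan 31.9°) = √(251 × 10.0 × 0.6224) = √1562 = 39.53 m/s.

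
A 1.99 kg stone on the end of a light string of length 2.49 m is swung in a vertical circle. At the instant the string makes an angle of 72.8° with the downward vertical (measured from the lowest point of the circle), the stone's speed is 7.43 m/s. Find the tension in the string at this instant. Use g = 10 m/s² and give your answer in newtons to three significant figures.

Take the radial direction toward the centre of the circle as positive. The component of the weight along the string toward the centre is −mg cos φ (φ measured from the bottom), so Newton's second law along the string gives T − mg cos φ = m v²/r.
cos 72.8° = 0.2957, so T = m(v²/r + g cos φ) = 1.99 × ((7.43)²/2.49 + 10.0 × 0.2957) = 1.99 × (22.17 + (2.957)) = 1.99 × 25.13 = 50.00 N.

50.0 N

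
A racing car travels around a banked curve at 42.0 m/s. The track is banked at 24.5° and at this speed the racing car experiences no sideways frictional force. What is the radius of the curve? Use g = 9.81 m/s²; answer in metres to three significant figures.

395 m

Frictionless banking: tanθ = v²/(rg), so r = v²/(g tanθ).
r = (42.0)²/(9.81 × tan 24.5°) = 1764/(9.81 × 0.4557) = 1764/4.471 = 394.6 m.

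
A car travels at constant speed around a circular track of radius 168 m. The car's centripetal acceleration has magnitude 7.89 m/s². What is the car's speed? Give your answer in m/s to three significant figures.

a_c = v²/r ⇒ v = √(a_c · r) = √(7.89 × 168) = √1326 = 36.41 m/s.

36.4 m/s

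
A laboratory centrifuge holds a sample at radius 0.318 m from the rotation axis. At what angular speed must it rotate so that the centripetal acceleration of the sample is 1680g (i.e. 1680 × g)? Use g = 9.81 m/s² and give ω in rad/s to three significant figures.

228 rad/s

Centripetal acceleration a_c = ω²r. Setting ω²r = 1680g:
ω = √(1680g / r) = √(1680 × 9.81 / 0.318) = √51830 = 227.7 rad/s.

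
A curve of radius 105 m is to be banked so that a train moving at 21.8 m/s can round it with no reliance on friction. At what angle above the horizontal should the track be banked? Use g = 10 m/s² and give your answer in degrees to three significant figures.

24.4°

For a frictionless banked turn: horizontally N sinθ = mv²/r and vertically N cosθ = mg.
Dividing: tanθ = v²/(r g) = (21.8)²/(105 × 10.0) = 475.2/1050 = 0.4526.
θ = arctan(0.4526) = 24.35°.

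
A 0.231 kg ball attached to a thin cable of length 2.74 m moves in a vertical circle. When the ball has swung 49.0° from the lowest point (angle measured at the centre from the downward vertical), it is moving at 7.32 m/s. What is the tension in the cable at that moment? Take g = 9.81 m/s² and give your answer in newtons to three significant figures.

6.00 N

Take the radial direction toward the centre of the circle as positive. The component of the weight along the string toward the centre is −mg cos φ (φ measured from the bottom), so Newton's second law along the string gives T − mg cos φ = m v²/r.
cos 49.0° = 0.6561, so T = m(v²/r + g cos φ) = 0.231 × ((7.32)²/2.74 + 9.81 × 0.6561) = 0.231 × (19.56 + (6.436)) = 0.231 × 25.99 = 6.004 N.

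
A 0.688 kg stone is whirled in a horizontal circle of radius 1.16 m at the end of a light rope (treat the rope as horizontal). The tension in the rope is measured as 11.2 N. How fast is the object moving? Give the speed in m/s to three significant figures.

T = m v²/r ⇒ v = √(T r / m) = √(11.2 × 1.16 / 0.688) = √18.88 = 4.346 m/s.

4.35 m/s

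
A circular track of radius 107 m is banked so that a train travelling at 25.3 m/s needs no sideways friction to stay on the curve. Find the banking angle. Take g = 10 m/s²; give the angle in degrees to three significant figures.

For a frictionless banked turn: horizontally N sinθ = mv²/r and vertically N cosθ = mg.
Dividing: tanθ = v²/(r g) = (25.3)²/(107 × 10.0) = 640.1/1070 = 0.5982.
θ = arctan(0.5982) = 30.89°.

30.9°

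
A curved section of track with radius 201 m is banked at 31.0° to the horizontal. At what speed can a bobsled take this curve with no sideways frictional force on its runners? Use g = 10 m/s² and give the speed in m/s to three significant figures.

34.8 m/s

On a frictionless banked curve, N sinθ = mv²/r and N cosθ = mg, so tanθ = v²/(rg).
v = √(r g tanθ) = √(201 × 10.0 × tan 31.0°) = √(201 × 10.0 × 0.6009) = √1208 = 34.75 m/s.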